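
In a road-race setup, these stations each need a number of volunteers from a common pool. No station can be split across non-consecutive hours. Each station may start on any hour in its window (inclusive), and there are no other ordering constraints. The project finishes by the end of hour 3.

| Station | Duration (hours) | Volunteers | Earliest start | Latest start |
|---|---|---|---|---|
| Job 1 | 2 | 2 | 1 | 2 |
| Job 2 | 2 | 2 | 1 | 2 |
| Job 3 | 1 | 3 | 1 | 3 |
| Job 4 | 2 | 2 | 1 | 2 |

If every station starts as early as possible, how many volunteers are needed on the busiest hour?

Early-start schedule: Job 1@1, Job 2@1, Job 3@1, Job 4@1.
Load per hour: hour 1: 9, hour 2: 6, hour 3: 0.
Peak is 9.

9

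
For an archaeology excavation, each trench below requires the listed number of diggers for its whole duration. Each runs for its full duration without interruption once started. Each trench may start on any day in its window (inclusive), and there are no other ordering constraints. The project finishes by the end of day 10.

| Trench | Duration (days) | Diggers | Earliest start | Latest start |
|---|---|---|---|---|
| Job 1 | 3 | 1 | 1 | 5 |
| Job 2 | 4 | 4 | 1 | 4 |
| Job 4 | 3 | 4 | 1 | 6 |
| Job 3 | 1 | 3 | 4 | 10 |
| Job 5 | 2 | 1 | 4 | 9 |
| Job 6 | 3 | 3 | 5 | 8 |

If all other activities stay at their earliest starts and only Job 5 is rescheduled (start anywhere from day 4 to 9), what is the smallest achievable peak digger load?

9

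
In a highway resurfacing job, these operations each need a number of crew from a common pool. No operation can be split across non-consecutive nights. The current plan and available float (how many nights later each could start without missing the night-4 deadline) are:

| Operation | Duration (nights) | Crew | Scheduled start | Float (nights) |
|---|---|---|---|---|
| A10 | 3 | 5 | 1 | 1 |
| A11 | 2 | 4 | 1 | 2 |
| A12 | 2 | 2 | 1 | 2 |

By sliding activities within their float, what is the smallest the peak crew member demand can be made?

9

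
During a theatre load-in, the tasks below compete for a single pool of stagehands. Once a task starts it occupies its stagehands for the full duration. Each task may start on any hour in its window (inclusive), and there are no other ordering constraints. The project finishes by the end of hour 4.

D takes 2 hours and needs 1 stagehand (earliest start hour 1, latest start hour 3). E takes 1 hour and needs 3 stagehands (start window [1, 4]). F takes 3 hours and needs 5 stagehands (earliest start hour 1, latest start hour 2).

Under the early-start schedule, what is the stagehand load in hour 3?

5

At early start, hour 3 has: F.
Demand: 5 = 5.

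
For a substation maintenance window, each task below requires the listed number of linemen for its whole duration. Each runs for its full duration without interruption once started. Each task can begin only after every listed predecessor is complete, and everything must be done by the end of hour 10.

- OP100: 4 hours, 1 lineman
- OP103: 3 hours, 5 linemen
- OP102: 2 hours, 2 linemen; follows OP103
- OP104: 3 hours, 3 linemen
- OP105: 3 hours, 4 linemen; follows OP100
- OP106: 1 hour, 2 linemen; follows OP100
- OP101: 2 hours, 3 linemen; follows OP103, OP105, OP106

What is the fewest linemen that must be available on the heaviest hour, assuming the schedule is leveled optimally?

6

Early-start (OP100@1, OP103@1, OP102@4, OP104@1, OP105@5, OP106@5, OP101@8) gives peak 9: h1:9  h2:9  h3:9  h4:3  h5:8  h6:4  h7:4  h8:3  h9:3  h10:0.
Shift OP104→8, OP106→6.
Schedule OP100@1, OP103@1, OP102@4, OP104@8, OP105@5, OP106@6, OP101@8: h1:6  h2:6  h3:6  h4:3  h5:6  h6:6  h7:4  h8:6  h9:6  h10:3 — peak 6.
Total lineman-hours = 52 over 10 hours ⇒ peak ≥ ⌈52/10⌉ = 6, so 6 is optimal.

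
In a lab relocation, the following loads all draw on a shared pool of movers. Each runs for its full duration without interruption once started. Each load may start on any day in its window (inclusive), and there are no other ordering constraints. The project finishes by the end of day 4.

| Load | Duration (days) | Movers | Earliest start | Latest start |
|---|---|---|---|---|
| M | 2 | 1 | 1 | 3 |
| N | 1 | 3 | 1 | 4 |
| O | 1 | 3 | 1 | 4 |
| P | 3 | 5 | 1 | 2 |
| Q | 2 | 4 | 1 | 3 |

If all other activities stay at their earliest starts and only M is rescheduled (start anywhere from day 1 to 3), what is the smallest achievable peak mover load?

15

M@1: d1:16  d2:10  d3:5  d4:0 → peak 16
M@2: d1:15  d2:10  d3:6  d4:0 → peak 15
M@3: d1:15  d2:9  d3:6  d4:1 → peak 15
Best is M@2, peak 15.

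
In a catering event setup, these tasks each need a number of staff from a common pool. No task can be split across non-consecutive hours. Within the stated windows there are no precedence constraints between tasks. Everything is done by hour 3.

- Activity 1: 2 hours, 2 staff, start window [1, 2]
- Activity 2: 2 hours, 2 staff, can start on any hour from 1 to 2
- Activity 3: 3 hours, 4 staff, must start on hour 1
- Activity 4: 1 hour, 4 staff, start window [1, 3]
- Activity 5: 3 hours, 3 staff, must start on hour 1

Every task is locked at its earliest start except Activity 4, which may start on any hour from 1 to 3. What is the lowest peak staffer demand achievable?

Activity 4@1: h1:15  h2:11  h3:7 → peak 15
Activity 4@2: h1:11  h2:15  h3:7 → peak 15
Activity 4@3: h1:11  h2:11  h3:11 → peak 11
Best is Activity 4@3, peak 11.

11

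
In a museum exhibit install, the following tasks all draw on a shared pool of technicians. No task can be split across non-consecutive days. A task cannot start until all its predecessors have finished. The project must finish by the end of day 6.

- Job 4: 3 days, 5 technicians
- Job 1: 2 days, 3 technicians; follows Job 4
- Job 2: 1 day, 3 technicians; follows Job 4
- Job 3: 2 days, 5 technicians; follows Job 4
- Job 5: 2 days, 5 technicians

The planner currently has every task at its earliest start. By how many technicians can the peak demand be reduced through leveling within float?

Early-start peak: d1:10  d2:10  d3:5  d4:11  d5:8  d6:0 ⇒ 11.
Leveled (Job 4@1, Job 1@4, Job 2@4, Job 3@5, Job 5@1): d1:10  d2:10  d3:5  d4:6  d5:8  d6:5 ⇒ 10.
Reduction 11 − 10 = 1.

1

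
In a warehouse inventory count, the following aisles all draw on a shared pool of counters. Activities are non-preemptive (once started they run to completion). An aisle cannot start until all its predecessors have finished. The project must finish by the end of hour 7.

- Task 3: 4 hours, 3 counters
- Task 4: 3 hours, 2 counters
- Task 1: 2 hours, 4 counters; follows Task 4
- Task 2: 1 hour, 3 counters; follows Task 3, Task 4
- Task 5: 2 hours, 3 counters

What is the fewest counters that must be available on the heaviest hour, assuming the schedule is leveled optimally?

Early-start (Task 3@1, Task 4@1, Task 1@4, Task 2@5, Task 5@1) gives peak 8: h1:8  h2:8  h3:5  h4:7  h5:7  h6:0  h7:0.
Shift Task 1→6, Task 5→4.
Schedule Task 3@1, Task 4@1, Task 1@6, Task 2@5, Task 5@4: h1:5  h2:5  h3:5  h4:6  h5:6  h6:4  h7:4 — peak 6.

6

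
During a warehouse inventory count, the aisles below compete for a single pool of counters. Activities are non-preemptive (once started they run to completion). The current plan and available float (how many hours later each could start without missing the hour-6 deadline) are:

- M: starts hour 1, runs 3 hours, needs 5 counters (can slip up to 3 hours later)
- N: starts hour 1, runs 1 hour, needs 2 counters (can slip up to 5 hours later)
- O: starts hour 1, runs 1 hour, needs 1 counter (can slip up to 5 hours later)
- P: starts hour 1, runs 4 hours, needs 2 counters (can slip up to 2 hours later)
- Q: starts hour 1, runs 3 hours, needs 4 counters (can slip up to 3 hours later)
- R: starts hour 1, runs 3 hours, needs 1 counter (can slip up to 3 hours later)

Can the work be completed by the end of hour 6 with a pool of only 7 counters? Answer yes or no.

Schedule M@1, N@1, O@2, P@3, Q@4, R@4: h1:7  h2:6  h3:7  h4:7  h5:7  h6:7 — peak 7 ≤ 7.

yes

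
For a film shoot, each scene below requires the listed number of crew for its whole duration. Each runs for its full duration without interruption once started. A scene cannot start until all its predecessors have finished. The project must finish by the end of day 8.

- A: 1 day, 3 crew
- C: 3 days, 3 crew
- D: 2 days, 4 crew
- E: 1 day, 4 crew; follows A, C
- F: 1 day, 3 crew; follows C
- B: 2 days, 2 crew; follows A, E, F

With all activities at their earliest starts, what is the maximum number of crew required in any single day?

Early-start schedule: A@1, C@1, D@1, E@4, F@4, B@5.
Load per day: day 1: 10, day 2: 7, day 3: 3, day 4: 7, day 5: 2, day 6: 2, day 7: 0, day 8: 0.
Peak is 10.

10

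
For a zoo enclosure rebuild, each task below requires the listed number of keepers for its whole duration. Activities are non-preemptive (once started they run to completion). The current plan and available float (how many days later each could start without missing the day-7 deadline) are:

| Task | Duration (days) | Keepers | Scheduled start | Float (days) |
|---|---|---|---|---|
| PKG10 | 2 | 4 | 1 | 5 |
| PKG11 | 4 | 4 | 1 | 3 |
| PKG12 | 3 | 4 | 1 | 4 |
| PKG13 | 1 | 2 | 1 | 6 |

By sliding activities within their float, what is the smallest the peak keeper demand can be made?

Early-start (PKG10@1, PKG11@1, PKG12@1, PKG13@1) gives peak 14: d1:14  d2:12  d3:8  d4:4  d5:0  d6:0  d7:0.
Shift PKG12→3, PKG13→5.
Schedule PKG10@1, PKG11@1, PKG12@3, PKG13@5: d1:8  d2:8  d3:8  d4:8  d5:6  d6:0  d7:0 — peak 8.

8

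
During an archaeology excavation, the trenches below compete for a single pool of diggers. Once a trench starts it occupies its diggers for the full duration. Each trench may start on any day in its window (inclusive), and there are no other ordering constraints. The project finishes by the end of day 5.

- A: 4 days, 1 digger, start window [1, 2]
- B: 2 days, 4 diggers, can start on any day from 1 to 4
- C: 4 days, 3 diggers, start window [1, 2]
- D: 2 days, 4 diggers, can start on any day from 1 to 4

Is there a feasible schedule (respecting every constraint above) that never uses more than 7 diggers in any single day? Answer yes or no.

no

The minimum achievable peak is 8; 7 < 8, so no feasible schedule stays within the cap.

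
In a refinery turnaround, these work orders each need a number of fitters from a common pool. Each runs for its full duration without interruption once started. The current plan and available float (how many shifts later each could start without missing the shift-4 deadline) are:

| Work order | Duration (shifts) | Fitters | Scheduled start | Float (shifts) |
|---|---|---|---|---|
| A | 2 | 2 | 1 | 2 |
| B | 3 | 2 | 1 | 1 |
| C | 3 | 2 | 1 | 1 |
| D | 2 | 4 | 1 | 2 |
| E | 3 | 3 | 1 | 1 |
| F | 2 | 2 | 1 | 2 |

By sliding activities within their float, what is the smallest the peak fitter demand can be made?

11

Early-start (A@1, B@1, C@1, D@1, E@1, F@1) gives peak 15: s1:15  s2:15  s3:7  s4:0.
Shift D→3.
Schedule A@1, B@1, C@1, D@3, E@1, F@1: s1:11  s2:11  s3:11  s4:4 — peak 11.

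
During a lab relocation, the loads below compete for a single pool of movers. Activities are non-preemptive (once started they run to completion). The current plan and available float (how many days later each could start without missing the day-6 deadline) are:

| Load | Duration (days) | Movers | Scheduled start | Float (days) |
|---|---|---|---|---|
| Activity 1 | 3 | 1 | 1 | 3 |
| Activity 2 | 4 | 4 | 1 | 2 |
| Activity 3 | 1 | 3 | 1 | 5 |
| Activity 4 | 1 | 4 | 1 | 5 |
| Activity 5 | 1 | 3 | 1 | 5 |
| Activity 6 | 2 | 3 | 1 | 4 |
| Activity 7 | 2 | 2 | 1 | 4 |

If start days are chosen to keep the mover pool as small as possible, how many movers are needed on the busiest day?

Early-start (Activity 1@1, Activity 2@1, Activity 3@1, Activity 4@1, Activity 5@1, Activity 6@1, Activity 7@1) gives peak 20: d1:20  d2:10  d3:5  d4:4  d5:0  d6:0.
Shift Activity 3→4, Activity 4→5, Activity 5→6, Activity 6→5.
Schedule Activity 1@1, Activity 2@1, Activity 3@4, Activity 4@5, Activity 5@6, Activity 6@5, Activity 7@1: d1:7  d2:7  d3:5  d4:7  d5:7  d6:6 — peak 7.
Total mover-days = 39 over 6 days ⇒ peak ≥ ⌈39/6⌉ = 7, so 7 is optimal.

7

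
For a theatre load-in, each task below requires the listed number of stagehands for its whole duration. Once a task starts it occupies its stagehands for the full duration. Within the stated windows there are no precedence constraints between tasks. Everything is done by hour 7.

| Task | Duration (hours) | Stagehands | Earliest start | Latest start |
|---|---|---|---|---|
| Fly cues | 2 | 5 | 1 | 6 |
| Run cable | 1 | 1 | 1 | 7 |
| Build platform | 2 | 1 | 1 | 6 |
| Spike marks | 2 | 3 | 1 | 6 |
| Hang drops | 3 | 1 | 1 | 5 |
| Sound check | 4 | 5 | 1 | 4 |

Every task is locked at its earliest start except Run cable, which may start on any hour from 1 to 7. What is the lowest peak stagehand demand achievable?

15

Run cable@1: h1:16  h2:15  h3:6  h4:5  h5:0  h6:0  h7:0 → peak 16
Run cable@2: h1:15  h2:16  h3:6  h4:5  h5:0  h6:0  h7:0 → peak 16
Run cable@3: h1:15  h2:15  h3:7  h4:5  h5:0  h6:0  h7:0 → peak 15
Run cable@4: h1:15  h2:15  h3:6  h4:6  h5:0  h6:0  h7:0 → peak 15
Run cable@5: h1:15  h2:15  h3:6  h4:5  h5:1  h6:0  h7:0 → peak 15
Run cable@6: h1:15  h2:15  h3:6  h4:5  h5:0  h6:1  h7:0 → peak 15
Run cable@7: h1:15  h2:15  h3:6  h4:5  h5:0  h6:0  h7:1 → peak 15
Best is Run cable@3, peak 15.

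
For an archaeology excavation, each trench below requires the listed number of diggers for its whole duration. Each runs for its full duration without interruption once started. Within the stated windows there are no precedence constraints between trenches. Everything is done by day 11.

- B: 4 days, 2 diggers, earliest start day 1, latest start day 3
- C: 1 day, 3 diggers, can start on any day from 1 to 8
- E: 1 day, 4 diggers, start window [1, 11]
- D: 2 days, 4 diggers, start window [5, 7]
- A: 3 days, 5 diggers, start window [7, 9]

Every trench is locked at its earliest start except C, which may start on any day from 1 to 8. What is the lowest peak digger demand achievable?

C@1: d1:9  d2:2  d3:2  d4:2  d5:4  d6:4  d7:5  d8:5  d9:5  d10:0  d11:0 → peak 9
C@2: d1:6  d2:5  d3:2  d4:2  d5:4  d6:4  d7:5  d8:5  d9:5  d10:0  d11:0 → peak 6
C@3: d1:6  d2:2  d3:5  d4:2  d5:4  d6:4  d7:5  d8:5  d9:5  d10:0  d11:0 → peak 6
C@4: d1:6  d2:2  d3:2  d4:5  d5:4  d6:4  d7:5  d8:5  d9:5  d10:0  d11:0 → peak 6
C@5: d1:6  d2:2  d3:2  d4:2  d5:7  d6:4  d7:5  d8:5  d9:5  d10:0  d11:0 → peak 7
C@6: d1:6  d2:2  d3:2  d4:2  d5:4  d6:7  d7:5  d8:5  d9:5  d10:0  d11:0 → peak 7
C@7: d1:6  d2:2  d3:2  d4:2  d5:4  d6:4  d7:8  d8:5  d9:5  d10:0  d11:0 → peak 8
C@8: d1:6  d2:2  d3:2  d4:2  d5:4  d6:4  d7:5  d8:8  d9:5  d10:0  d11:0 → peak 8
Best is C@2, peak 6.

6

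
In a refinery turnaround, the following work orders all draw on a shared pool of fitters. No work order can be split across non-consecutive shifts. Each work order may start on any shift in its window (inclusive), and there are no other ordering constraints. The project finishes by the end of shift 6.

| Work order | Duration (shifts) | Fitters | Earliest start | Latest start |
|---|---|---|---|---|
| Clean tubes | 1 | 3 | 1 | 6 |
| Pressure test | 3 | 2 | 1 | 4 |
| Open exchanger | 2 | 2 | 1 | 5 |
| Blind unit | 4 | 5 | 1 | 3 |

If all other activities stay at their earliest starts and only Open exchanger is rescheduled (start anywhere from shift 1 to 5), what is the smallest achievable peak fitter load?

10

Open exchanger@1: s1:12  s2:9  s3:7  s4:5  s5:0  s6:0 → peak 12
Open exchanger@2: s1:10  s2:9  s3:9  s4:5  s5:0  s6:0 → peak 10
Open exchanger@3: s1:10  s2:7  s3:9  s4:7  s5:0  s6:0 → peak 10
Open exchanger@4: s1:10  s2:7  s3:7  s4:7  s5:2  s6:0 → peak 10
Open exchanger@5: s1:10  s2:7  s3:7  s4:5  s5:2  s6:2 → peak 10
Best is Open exchanger@2, peak 10.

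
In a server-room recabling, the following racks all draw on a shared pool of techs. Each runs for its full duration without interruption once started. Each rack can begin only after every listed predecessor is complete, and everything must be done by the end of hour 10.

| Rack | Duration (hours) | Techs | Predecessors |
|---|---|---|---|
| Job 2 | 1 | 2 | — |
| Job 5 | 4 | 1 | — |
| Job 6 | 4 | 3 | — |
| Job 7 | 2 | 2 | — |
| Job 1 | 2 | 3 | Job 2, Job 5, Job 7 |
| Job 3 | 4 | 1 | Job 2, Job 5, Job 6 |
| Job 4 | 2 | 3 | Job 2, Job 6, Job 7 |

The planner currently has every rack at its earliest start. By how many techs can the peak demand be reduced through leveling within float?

4

Early-start peak: h1:8  h2:6  h3:4  h4:4  h5:7  h6:7  h7:1  h8:1  h9:0  h10:0 ⇒ 8.
Leveled (Job 2@1, Job 5@2, Job 6@3, Job 7@1, Job 1@7, Job 3@7, Job 4@9): h1:4  h2:3  h3:4  h4:4  h5:4  h6:3  h7:4  h8:4  h9:4  h10:4 ⇒ 4.
Reduction 8 − 4 = 4.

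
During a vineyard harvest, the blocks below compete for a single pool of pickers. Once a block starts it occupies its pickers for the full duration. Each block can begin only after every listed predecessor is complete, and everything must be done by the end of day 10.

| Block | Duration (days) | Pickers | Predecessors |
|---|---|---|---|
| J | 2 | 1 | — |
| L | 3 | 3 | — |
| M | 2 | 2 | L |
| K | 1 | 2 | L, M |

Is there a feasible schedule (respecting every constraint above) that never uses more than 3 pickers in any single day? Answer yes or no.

Schedule J@1, L@3, M@6, K@8: d1:1  d2:1  d3:3  d4:3  d5:3  d6:2  d7:2  d8:2  d9:0  d10:0 — peak 3 ≤ 3.

yes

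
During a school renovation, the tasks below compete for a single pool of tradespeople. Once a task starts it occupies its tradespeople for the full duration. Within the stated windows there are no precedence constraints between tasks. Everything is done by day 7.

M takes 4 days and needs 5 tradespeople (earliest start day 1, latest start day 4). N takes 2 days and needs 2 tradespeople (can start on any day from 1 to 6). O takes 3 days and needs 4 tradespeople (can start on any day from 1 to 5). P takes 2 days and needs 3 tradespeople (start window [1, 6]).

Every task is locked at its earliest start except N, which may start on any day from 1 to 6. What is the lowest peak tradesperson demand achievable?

12

N@1: d1:14  d2:14  d3:9  d4:5  d5:0  d6:0  d7:0 → peak 14
N@2: d1:12  d2:14  d3:11  d4:5  d5:0  d6:0  d7:0 → peak 14
N@3: d1:12  d2:12  d3:11  d4:7  d5:0  d6:0  d7:0 → peak 12
N@4: d1:12  d2:12  d3:9  d4:7  d5:2  d6:0  d7:0 → peak 12
N@5: d1:12  d2:12  d3:9  d4:5  d5:2  d6:2  d7:0 → peak 12
N@6: d1:12  d2:12  d3:9  d4:5  d5:0  d6:2  d7:2 → peak 12
Best is N@3, peak 12.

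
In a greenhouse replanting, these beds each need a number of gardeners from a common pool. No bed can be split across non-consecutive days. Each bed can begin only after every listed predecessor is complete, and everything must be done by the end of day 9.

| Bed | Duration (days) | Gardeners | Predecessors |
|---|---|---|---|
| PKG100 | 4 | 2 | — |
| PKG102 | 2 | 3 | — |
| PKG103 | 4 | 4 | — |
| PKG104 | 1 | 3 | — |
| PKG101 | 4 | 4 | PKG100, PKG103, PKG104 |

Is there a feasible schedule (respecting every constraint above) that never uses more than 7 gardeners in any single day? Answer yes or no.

Schedule PKG100@1, PKG102@5, PKG103@1, PKG104@5, PKG101@6: d1:6  d2:6  d3:6  d4:6  d5:6  d6:7  d7:4  d8:4  d9:4 — peak 7 ≤ 7.

yes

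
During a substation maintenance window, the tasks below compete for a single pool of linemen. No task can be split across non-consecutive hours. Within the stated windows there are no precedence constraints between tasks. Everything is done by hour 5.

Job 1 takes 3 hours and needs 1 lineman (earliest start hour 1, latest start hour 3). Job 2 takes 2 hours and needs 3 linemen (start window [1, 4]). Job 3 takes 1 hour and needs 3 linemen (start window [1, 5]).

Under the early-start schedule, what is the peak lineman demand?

Early-start schedule: Job 1@1, Job 2@1, Job 3@1.
Load per hour: hour 1: 7, hour 2: 4, hour 3: 1, hour 4: 0, hour 5: 0.
Peak is 7.

7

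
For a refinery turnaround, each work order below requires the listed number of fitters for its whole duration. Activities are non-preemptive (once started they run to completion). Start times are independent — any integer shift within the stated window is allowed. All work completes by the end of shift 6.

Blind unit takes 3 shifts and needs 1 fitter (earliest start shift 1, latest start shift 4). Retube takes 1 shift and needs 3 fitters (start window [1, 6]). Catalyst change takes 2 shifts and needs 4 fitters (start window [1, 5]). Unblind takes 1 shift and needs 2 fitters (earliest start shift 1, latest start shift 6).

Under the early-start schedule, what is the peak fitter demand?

Early-start schedule: Blind unit@1, Retube@1, Catalyst change@1, Unblind@1.
Load per shift: shift 1: 10, shift 2: 5, shift 3: 1, shift 4: 0, shift 5: 0, shift 6: 0.
Peak is 10.

10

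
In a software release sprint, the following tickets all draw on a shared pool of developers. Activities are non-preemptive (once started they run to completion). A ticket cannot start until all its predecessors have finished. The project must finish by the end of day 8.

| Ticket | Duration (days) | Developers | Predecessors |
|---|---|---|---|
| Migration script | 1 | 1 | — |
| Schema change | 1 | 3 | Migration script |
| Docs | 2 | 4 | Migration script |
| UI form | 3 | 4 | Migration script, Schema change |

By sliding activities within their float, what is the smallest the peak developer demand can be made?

Early-start (Migration script@1, Schema change@2, Docs@2, UI form@3) gives peak 8: d1:1  d2:7  d3:8  d4:4  d5:4  d6:0  d7:0  d8:0.
Shift Docs→3, UI form→5.
Schedule Migration script@1, Schema change@2, Docs@3, UI form@5: d1:1  d2:3  d3:4  d4:4  d5:4  d6:4  d7:4  d8:0 — peak 4.

4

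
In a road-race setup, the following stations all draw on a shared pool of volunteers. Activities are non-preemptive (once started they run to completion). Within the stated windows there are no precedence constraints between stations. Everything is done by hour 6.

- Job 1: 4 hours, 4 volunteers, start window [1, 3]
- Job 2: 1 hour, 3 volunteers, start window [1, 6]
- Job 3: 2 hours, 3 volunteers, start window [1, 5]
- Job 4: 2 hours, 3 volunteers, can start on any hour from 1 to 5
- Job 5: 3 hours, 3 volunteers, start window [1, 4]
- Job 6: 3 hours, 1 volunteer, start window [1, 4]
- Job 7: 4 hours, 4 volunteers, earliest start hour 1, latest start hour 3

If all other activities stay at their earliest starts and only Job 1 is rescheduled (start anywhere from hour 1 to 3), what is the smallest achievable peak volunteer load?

Job 1@1: h1:21  h2:18  h3:12  h4:8  h5:0  h6:0 → peak 21
Job 1@2: h1:17  h2:18  h3:12  h4:8  h5:4  h6:0 → peak 18
Job 1@3: h1:17  h2:14  h3:12  h4:8  h5:4  h6:4 → peak 17
Best is Job 1@3, peak 17.

17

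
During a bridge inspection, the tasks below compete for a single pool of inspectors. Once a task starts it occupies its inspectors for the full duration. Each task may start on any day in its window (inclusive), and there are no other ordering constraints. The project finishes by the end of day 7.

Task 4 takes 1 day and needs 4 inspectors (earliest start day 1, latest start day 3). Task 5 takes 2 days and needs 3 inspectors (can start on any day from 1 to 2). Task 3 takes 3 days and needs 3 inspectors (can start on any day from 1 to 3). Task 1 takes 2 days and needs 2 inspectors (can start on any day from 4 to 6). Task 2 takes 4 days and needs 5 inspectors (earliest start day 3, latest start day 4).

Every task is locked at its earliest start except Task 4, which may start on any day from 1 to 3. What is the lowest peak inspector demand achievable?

10

Task 4@1: d1:10  d2:6  d3:8  d4:7  d5:7  d6:5  d7:0 → peak 10
Task 4@2: d1:6  d2:10  d3:8  d4:7  d5:7  d6:5  d7:0 → peak 10
Task 4@3: d1:6  d2:6  d3:12  d4:7  d5:7  d6:5  d7:0 → peak 12
Best is Task 4@1, peak 10.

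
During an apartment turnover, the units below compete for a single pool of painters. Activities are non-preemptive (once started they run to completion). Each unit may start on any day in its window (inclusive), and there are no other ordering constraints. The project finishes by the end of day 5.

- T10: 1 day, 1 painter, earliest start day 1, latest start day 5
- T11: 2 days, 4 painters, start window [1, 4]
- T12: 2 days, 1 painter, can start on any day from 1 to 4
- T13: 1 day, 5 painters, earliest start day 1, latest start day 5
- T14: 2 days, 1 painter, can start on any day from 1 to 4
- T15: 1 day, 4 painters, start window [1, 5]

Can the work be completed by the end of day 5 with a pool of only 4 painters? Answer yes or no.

no

Total painter-days = 22; over 5 days the average is 22/5 > 4, so some day must exceed 4.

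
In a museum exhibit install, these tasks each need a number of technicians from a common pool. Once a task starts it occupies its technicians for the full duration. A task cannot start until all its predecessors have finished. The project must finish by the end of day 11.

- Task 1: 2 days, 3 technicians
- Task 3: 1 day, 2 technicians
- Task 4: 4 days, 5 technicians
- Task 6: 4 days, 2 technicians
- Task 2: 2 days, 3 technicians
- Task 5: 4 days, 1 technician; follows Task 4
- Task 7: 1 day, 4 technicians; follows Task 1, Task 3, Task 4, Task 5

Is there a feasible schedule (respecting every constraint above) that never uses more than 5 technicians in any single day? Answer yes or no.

Schedule Task 1@5, Task 3@7, Task 4@1, Task 6@5, Task 2@9, Task 5@7, Task 7@11: d1:5  d2:5  d3:5  d4:5  d5:5  d6:5  d7:5  d8:3  d9:4  d10:4  d11:4 — peak 5 ≤ 5.

yes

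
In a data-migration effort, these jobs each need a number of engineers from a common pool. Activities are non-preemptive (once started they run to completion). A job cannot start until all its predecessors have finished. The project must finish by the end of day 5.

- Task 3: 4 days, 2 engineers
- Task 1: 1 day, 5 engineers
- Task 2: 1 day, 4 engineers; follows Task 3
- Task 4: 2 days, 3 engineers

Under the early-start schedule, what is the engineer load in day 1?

At early start, day 1 has: Task 3, Task 1, Task 4.
Demand: 2 + 5 + 3 = 10.

10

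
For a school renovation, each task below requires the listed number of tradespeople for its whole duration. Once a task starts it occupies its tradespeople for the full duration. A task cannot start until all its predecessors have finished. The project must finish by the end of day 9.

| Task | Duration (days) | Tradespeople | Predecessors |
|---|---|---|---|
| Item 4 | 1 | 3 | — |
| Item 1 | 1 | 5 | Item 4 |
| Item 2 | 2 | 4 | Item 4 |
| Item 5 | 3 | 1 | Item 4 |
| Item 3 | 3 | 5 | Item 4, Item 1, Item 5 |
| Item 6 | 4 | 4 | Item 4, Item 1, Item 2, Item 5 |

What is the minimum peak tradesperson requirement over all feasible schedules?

9

Early-start (Item 4@1, Item 1@2, Item 2@2, Item 5@2, Item 3@5, Item 6@5) gives peak 10: d1:3  d2:10  d3:5  d4:1  d5:9  d6:9  d7:9  d8:4  d9:0.
Shift Item 5→3, Item 3→6, Item 6→6.
Schedule Item 4@1, Item 1@2, Item 2@2, Item 5@3, Item 3@6, Item 6@6: d1:3  d2:9  d3:5  d4:1  d5:1  d6:9  d7:9  d8:9  d9:4 — peak 9.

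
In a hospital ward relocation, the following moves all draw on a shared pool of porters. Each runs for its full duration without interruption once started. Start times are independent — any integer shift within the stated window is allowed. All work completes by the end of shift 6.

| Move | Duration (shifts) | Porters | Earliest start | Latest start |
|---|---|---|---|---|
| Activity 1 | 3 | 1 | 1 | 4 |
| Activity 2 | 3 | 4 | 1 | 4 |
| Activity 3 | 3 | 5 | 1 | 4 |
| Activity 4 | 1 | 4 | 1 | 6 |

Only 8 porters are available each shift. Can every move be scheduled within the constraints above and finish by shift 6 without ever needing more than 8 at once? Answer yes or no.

yes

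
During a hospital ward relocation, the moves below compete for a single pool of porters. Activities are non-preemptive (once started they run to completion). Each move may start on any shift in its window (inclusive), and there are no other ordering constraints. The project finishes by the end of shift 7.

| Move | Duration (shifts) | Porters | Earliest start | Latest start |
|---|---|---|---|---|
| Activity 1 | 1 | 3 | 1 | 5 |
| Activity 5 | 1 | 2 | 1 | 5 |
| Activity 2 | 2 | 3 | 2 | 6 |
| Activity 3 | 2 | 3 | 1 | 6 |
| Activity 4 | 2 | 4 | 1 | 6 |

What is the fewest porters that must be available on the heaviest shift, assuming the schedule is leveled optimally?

Early-start (Activity 1@1, Activity 5@1, Activity 2@2, Activity 3@1, Activity 4@1) gives peak 12: s1:12  s2:10  s3:3  s4:0  s5:0  s6:0  s7:0.
Shift Activity 3→4, Activity 4→6.
Schedule Activity 1@1, Activity 5@1, Activity 2@2, Activity 3@4, Activity 4@6: s1:5  s2:3  s3:3  s4:3  s5:3  s6:4  s7:4 — peak 5.

5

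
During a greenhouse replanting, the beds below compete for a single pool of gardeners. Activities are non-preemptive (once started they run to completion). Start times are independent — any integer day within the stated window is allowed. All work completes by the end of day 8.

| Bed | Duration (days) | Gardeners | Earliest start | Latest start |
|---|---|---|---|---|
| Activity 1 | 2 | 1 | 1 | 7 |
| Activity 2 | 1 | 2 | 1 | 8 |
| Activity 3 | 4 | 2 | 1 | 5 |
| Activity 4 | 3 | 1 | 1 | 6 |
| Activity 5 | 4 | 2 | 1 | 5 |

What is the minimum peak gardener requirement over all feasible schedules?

Early-start (Activity 1@1, Activity 2@1, Activity 3@1, Activity 4@1, Activity 5@1) gives peak 8: d1:8  d2:6  d3:5  d4:4  d5:0  d6:0  d7:0  d8:0.
Shift Activity 3→2, Activity 5→4.
Schedule Activity 1@1, Activity 2@1, Activity 3@2, Activity 4@1, Activity 5@4: d1:4  d2:4  d3:3  d4:4  d5:4  d6:2  d7:2  d8:0 — peak 4.

4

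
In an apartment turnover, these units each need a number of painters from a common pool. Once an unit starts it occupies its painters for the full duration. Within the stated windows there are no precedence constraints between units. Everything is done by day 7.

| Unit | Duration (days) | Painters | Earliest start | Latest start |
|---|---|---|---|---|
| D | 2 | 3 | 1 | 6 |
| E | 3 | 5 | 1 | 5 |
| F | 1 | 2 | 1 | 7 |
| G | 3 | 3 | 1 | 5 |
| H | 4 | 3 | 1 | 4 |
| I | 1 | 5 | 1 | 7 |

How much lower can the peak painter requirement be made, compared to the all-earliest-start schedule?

13

Early-start peak: d1:21  d2:14  d3:11  d4:3  d5:0  d6:0  d7:0 ⇒ 21.
Leveled (D@1, E@1, F@3, G@4, H@4, I@7): d1:8  d2:8  d3:7  d4:6  d5:6  d6:6  d7:8 ⇒ 8.
Reduction 21 − 8 = 13.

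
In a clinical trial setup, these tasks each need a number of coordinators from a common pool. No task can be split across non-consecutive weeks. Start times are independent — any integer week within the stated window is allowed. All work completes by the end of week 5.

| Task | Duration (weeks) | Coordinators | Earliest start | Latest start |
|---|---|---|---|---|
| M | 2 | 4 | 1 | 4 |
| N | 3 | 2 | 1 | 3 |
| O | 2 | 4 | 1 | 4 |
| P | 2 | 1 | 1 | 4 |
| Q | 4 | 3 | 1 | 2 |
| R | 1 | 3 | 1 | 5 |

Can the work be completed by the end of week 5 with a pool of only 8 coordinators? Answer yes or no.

no

The minimum achievable peak is 9; 8 < 9, so no feasible schedule stays within the cap.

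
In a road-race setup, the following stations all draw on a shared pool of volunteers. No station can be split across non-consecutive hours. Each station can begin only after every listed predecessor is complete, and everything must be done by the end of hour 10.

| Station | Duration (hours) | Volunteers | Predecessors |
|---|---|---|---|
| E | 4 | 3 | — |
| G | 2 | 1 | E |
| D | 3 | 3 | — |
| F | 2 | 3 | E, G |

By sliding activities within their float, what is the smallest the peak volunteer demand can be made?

Early-start (E@1, G@5, D@1, F@7) gives peak 6: h1:6  h2:6  h3:6  h4:3  h5:1  h6:1  h7:3  h8:3  h9:0  h10:0.
Shift D→5, F→8.
Schedule E@1, G@5, D@5, F@8: h1:3  h2:3  h3:3  h4:3  h5:4  h6:4  h7:3  h8:3  h9:3  h10:0 — peak 4.

4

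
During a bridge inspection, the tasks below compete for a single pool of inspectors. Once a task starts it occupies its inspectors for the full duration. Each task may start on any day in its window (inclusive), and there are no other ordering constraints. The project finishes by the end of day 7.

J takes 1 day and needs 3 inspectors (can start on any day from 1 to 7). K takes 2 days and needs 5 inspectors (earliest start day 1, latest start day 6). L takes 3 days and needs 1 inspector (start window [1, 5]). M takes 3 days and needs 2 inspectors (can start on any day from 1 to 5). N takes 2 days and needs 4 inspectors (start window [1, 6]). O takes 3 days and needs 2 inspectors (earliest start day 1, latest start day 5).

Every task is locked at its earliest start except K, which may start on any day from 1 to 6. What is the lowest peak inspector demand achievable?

12

K@1: d1:17  d2:14  d3:5  d4:0  d5:0  d6:0  d7:0 → peak 17
K@2: d1:12  d2:14  d3:10  d4:0  d5:0  d6:0  d7:0 → peak 14
K@3: d1:12  d2:9  d3:10  d4:5  d5:0  d6:0  d7:0 → peak 12
K@4: d1:12  d2:9  d3:5  d4:5  d5:5  d6:0  d7:0 → peak 12
K@5: d1:12  d2:9  d3:5  d4:0  d5:5  d6:5  d7:0 → peak 12
K@6: d1:12  d2:9  d3:5  d4:0  d5:0  d6:5  d7:5 → peak 12
Best is K@3, peak 12.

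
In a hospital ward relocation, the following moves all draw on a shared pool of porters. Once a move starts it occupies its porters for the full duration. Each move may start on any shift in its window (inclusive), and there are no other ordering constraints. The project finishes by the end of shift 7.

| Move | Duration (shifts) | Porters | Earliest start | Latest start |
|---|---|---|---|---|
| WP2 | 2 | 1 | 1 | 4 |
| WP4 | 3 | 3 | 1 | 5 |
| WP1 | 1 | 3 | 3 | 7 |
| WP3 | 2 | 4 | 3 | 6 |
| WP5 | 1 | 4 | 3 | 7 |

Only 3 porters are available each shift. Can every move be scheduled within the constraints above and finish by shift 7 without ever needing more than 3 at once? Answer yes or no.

Total porter-shifts = 26; over 7 shifts the average is 26/7 > 3, so some shift must exceed 3.

no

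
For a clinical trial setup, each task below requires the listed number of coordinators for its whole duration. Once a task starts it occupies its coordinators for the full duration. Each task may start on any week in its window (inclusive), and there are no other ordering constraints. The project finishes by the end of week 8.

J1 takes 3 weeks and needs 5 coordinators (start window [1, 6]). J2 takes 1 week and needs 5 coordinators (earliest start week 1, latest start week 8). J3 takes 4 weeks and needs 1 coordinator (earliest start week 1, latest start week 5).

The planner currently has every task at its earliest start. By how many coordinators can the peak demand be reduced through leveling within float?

6

Early-start peak: w1:11  w2:6  w3:6  w4:1  w5:0  w6:0  w7:0  w8:0 ⇒ 11.
Leveled (J1@1, J2@4, J3@5): w1:5  w2:5  w3:5  w4:5  w5:1  w6:1  w7:1  w8:1 ⇒ 5.
Reduction 11 − 5 = 6.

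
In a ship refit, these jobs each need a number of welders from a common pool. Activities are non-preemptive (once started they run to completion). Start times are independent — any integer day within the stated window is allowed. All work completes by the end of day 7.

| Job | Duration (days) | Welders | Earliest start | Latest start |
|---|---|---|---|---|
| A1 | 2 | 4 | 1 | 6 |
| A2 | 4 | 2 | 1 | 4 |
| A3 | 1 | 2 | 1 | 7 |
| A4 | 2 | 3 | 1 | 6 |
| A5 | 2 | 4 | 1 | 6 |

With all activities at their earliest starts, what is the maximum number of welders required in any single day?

15

Early-start schedule: A1@1, A2@1, A3@1, A4@1, A5@1.
Load per day: day 1: 15, day 2: 13, day 3: 2, day 4: 2, day 5: 0, day 6: 0, day 7: 0.
Peak is 15.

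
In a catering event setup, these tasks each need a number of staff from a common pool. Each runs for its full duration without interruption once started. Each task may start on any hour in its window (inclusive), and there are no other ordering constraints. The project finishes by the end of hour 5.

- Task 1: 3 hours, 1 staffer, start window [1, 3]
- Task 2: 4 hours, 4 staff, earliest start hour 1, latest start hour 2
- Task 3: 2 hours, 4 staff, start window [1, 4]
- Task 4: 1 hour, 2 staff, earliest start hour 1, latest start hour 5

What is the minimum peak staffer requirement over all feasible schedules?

8

Early-start (Task 1@1, Task 2@1, Task 3@1, Task 4@1) gives peak 11: h1:11  h2:9  h3:5  h4:4  h5:0.
Shift Task 3→4.
Schedule Task 1@1, Task 2@1, Task 3@4, Task 4@1: h1:7  h2:5  h3:5  h4:8  h5:4 — peak 8.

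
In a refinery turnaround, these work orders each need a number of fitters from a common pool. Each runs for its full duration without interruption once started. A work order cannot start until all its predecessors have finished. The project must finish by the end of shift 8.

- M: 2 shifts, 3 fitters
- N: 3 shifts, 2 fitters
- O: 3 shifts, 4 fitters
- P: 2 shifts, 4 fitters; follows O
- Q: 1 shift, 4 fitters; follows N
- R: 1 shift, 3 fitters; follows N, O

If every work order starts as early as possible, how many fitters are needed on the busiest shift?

11

Early-start schedule: M@1, N@1, O@1, P@4, Q@4, R@4.
Load per shift: shift 1: 9, shift 2: 9, shift 3: 6, shift 4: 11, shift 5: 4, shift 6: 0, shift 7: 0, shift 8: 0.
Peak is 11.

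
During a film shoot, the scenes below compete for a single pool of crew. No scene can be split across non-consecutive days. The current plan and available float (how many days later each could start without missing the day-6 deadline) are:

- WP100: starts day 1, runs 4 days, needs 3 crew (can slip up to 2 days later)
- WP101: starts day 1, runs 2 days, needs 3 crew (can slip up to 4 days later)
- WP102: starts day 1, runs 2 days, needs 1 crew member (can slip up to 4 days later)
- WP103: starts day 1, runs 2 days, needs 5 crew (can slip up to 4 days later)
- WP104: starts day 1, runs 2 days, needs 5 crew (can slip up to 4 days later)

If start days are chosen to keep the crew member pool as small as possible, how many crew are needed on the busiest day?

8

Early-start (WP100@1, WP101@1, WP102@1, WP103@1, WP104@1) gives peak 17: d1:17  d2:17  d3:3  d4:3  d5:0  d6:0.
Shift WP103→3, WP104→5.
Schedule WP100@1, WP101@1, WP102@1, WP103@3, WP104@5: d1:7  d2:7  d3:8  d4:8  d5:5  d6:5 — peak 8.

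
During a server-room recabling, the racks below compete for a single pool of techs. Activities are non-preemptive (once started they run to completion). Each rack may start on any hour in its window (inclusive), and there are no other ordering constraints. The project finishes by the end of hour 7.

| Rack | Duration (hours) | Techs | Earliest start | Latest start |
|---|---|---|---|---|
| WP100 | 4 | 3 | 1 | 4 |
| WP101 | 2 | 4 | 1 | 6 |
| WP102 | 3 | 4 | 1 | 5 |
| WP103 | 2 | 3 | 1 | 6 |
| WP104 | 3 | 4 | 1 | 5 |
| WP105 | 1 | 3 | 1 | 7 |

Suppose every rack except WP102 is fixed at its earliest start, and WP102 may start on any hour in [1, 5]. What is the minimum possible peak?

WP102@1: h1:21  h2:18  h3:11  h4:3  h5:0  h6:0  h7:0 → peak 21
WP102@2: h1:17  h2:18  h3:11  h4:7  h5:0  h6:0  h7:0 → peak 18
WP102@3: h1:17  h2:14  h3:11  h4:7  h5:4  h6:0  h7:0 → peak 17
WP102@4: h1:17  h2:14  h3:7  h4:7  h5:4  h6:4  h7:0 → peak 17
WP102@5: h1:17  h2:14  h3:7  h4:3  h5:4  h6:4  h7:4 → peak 17
Best is WP102@3, peak 17.

17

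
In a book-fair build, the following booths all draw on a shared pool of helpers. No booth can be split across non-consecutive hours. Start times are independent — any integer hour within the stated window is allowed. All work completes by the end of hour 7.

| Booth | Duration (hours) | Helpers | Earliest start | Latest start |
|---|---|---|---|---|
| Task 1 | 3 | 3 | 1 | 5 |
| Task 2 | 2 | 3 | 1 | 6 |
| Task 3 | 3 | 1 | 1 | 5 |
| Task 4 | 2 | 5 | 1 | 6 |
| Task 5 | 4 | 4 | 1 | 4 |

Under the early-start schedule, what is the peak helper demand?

16

Early-start schedule: Task 1@1, Task 2@1, Task 3@1, Task 4@1, Task 5@1.
Load per hour: hour 1: 16, hour 2: 16, hour 3: 8, hour 4: 4, hour 5: 0, hour 6: 0, hour 7: 0.
Peak is 16.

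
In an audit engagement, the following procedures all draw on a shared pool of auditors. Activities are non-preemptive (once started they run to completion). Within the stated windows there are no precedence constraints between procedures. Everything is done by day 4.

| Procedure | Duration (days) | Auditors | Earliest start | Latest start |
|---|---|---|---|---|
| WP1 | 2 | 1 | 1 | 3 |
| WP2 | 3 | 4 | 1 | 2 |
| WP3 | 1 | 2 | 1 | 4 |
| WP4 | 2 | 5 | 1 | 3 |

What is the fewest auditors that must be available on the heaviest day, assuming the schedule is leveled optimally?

9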